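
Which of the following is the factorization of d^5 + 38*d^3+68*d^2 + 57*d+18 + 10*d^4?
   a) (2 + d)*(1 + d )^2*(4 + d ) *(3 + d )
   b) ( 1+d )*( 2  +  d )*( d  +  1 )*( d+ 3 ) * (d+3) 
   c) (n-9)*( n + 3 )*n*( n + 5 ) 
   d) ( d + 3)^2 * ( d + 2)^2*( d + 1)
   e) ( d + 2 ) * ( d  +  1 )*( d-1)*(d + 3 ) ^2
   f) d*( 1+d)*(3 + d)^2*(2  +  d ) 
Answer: b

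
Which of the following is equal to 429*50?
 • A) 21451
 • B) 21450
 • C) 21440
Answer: B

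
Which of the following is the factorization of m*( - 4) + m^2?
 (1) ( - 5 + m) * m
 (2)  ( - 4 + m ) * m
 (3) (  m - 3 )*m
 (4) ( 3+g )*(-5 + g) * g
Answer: 2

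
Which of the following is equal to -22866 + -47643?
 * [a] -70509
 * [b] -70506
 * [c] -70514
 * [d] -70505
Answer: a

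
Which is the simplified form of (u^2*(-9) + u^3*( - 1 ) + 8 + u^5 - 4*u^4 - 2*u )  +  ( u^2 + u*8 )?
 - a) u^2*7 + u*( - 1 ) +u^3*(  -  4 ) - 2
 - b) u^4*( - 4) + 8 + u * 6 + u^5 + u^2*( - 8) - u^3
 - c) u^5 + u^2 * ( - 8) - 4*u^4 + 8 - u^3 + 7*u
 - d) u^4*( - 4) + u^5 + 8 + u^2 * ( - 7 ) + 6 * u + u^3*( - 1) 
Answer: b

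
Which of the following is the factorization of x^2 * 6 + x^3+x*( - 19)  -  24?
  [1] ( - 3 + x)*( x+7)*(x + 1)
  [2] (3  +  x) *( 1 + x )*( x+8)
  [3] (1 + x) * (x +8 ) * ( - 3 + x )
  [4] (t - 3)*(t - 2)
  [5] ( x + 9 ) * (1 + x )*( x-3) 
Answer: 3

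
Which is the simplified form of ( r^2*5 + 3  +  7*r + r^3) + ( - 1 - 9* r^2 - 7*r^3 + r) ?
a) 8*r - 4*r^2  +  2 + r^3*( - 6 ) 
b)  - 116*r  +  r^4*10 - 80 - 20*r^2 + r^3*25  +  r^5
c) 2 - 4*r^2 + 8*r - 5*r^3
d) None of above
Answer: a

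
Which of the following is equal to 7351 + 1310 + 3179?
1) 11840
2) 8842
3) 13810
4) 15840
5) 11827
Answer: 1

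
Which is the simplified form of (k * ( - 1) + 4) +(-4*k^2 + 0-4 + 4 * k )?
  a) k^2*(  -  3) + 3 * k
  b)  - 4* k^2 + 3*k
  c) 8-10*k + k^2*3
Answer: b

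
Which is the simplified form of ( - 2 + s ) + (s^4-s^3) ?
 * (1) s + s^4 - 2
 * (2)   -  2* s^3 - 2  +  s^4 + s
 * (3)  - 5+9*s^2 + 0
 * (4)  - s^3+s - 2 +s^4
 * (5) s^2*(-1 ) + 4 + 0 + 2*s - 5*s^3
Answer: 4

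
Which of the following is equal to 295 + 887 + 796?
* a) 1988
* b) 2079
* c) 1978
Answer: c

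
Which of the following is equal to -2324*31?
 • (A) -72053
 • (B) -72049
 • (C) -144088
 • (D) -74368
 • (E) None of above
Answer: E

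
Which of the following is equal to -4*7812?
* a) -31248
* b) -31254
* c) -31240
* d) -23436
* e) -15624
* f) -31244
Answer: a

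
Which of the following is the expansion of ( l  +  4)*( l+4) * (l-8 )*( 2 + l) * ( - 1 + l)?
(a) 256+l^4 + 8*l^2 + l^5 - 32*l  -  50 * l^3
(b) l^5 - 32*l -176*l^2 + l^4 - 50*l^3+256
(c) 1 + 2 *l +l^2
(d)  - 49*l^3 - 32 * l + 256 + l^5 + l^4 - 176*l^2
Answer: b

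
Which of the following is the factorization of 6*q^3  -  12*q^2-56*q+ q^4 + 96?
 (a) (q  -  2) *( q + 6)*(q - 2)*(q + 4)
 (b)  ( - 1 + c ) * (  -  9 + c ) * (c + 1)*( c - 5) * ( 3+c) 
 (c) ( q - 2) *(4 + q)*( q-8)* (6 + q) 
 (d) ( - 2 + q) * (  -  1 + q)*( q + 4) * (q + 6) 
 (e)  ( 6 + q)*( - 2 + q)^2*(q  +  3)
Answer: a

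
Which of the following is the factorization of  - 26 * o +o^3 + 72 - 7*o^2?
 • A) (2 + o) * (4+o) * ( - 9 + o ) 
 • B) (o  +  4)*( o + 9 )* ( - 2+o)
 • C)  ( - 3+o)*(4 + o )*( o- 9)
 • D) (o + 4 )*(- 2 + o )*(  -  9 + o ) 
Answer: D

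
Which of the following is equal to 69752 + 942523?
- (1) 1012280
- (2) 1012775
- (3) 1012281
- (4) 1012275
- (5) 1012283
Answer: 4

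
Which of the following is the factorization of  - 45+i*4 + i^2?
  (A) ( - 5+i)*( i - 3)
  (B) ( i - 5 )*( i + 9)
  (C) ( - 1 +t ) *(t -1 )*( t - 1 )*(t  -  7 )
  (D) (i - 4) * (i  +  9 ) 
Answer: B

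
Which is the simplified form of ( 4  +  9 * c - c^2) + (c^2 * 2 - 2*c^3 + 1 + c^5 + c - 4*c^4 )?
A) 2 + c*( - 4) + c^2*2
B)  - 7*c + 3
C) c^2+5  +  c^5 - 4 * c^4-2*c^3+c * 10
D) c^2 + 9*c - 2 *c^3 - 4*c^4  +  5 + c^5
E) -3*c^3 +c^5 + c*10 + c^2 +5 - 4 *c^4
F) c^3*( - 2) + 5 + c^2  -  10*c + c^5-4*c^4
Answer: C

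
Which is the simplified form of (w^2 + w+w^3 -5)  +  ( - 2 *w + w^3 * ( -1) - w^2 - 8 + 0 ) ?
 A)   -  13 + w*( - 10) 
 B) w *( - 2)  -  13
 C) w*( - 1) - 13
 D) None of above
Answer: C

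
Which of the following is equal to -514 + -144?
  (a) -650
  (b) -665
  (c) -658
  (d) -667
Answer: c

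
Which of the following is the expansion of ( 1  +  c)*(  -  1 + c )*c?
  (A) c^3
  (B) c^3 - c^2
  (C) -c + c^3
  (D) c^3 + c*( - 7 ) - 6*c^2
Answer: C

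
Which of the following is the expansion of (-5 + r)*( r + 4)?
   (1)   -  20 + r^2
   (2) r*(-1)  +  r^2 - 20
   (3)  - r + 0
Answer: 2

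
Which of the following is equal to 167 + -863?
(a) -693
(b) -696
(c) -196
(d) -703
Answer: b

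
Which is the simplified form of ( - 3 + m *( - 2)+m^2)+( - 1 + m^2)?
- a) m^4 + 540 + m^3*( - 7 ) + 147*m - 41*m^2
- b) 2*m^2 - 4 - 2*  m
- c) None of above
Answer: b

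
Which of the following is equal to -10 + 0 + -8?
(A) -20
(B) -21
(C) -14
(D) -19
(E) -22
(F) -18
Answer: F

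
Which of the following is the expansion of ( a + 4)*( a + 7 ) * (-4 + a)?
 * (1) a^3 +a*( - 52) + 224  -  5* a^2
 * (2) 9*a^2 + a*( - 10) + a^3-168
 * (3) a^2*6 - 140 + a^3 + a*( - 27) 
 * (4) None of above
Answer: 4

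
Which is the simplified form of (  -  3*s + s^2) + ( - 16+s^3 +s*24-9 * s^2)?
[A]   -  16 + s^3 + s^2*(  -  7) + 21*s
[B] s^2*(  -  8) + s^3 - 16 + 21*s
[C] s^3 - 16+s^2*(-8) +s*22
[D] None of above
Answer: B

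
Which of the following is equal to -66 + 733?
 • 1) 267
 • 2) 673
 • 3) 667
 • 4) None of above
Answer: 3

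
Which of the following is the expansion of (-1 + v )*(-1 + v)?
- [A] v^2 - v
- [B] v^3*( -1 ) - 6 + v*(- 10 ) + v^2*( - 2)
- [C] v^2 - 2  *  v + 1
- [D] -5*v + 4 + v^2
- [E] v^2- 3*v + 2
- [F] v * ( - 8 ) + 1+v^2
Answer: C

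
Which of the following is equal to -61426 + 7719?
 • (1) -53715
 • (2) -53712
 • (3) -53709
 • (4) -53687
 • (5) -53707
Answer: 5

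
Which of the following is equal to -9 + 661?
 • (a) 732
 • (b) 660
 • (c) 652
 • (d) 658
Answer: c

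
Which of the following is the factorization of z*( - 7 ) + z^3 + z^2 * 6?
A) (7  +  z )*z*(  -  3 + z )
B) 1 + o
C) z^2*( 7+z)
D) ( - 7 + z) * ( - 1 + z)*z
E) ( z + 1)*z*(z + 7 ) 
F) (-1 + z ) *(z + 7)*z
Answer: F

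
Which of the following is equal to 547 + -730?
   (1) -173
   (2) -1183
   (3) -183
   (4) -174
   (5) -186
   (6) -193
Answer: 3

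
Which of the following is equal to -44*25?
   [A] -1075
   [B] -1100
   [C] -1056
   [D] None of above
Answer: B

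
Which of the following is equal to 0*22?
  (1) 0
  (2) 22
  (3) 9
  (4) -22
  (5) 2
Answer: 1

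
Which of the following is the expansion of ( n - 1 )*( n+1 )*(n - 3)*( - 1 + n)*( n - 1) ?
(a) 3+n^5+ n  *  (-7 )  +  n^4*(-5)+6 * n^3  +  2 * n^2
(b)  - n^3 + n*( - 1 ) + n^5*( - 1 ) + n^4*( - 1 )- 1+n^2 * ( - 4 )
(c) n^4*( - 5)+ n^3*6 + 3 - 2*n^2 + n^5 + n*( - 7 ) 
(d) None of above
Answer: a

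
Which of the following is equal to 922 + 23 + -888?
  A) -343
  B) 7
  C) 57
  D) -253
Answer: C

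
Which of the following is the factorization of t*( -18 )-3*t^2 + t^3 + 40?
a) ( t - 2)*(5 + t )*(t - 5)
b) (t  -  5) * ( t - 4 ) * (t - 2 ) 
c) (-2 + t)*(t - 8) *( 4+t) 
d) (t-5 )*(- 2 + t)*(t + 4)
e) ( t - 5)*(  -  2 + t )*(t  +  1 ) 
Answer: d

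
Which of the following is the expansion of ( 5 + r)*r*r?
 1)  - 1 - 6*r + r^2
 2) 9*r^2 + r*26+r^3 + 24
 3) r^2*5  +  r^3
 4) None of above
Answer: 3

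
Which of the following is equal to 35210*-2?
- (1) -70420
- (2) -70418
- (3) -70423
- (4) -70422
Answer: 1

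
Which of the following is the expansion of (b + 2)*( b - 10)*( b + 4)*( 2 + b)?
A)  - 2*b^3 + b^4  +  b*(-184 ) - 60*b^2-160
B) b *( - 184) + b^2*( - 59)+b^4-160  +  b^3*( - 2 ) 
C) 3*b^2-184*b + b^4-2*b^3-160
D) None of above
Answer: A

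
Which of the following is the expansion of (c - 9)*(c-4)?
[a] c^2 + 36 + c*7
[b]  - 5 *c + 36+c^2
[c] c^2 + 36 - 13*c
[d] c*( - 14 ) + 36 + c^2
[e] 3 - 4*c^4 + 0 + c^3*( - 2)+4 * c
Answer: c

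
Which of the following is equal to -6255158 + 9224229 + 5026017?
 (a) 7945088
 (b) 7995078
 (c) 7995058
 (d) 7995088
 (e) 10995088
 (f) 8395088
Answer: d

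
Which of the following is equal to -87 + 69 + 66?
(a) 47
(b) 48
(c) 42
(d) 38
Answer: b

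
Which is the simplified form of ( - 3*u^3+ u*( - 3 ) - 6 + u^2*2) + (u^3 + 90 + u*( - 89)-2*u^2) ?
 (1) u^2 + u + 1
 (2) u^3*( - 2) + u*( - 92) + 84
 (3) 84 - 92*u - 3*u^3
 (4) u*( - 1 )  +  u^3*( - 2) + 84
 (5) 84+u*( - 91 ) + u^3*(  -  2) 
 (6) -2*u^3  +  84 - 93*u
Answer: 2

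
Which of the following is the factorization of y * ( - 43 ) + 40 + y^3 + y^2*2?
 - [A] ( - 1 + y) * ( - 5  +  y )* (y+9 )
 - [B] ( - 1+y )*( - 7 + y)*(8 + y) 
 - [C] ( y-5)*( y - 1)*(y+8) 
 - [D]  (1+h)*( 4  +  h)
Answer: C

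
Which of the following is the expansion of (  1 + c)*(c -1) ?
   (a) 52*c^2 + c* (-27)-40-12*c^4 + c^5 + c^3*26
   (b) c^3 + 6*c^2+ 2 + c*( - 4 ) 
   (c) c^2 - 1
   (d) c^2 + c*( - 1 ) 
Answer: c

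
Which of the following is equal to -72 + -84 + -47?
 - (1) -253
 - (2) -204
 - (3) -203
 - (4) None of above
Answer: 3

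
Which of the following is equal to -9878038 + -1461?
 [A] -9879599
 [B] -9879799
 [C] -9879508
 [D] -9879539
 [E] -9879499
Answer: E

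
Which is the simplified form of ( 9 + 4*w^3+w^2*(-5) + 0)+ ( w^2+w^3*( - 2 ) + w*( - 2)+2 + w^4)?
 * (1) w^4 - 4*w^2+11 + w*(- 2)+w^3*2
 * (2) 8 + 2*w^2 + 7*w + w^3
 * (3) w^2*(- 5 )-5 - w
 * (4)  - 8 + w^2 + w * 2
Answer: 1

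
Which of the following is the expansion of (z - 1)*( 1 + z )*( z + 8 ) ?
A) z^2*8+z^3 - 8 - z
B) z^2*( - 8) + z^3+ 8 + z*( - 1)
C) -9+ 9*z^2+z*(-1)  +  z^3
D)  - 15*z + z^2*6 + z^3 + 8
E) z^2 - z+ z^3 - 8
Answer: A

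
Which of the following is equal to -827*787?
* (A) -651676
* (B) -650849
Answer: B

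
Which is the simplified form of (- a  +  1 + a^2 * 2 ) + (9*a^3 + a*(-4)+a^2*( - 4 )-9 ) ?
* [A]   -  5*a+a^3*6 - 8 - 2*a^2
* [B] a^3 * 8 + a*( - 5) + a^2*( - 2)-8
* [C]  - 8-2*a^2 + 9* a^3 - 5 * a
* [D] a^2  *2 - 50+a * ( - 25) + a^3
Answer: C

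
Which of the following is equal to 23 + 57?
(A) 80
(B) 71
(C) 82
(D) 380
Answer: A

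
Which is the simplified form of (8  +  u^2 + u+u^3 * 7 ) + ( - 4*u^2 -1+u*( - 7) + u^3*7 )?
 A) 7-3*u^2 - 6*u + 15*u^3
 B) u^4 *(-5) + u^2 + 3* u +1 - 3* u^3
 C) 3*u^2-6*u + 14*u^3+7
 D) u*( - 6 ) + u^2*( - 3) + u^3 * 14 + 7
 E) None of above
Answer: D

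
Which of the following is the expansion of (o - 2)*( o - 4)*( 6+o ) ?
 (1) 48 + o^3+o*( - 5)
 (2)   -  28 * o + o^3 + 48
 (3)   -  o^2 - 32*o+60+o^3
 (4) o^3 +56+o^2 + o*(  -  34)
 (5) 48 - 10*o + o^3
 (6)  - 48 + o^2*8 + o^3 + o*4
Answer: 2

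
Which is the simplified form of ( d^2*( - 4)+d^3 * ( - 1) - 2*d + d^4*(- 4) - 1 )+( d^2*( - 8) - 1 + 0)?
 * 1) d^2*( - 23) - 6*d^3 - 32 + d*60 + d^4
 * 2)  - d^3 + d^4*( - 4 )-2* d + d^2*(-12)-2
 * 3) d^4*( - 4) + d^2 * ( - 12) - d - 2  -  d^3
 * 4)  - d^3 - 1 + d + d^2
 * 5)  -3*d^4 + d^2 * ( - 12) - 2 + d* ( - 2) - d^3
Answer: 2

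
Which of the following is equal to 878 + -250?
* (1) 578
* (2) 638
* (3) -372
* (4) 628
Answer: 4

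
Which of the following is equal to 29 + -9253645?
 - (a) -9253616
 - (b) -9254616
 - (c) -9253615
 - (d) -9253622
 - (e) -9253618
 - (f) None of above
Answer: a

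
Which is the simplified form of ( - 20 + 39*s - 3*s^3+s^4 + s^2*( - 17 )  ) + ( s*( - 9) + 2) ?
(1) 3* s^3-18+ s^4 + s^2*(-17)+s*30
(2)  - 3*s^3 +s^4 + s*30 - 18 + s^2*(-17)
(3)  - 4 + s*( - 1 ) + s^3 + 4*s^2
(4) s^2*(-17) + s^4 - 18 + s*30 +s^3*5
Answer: 2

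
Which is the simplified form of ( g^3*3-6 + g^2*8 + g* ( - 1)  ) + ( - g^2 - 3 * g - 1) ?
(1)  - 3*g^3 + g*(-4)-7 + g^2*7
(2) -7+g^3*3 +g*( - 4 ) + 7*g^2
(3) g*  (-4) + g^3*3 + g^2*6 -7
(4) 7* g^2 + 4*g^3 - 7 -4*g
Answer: 2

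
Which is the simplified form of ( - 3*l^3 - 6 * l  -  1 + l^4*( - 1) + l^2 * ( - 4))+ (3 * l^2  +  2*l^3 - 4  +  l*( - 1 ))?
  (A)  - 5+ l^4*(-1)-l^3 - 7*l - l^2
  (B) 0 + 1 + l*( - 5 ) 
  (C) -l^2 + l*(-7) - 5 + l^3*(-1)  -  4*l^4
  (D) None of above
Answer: A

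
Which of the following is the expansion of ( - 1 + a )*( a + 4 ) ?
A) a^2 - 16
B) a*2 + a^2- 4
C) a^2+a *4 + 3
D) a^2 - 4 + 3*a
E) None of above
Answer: D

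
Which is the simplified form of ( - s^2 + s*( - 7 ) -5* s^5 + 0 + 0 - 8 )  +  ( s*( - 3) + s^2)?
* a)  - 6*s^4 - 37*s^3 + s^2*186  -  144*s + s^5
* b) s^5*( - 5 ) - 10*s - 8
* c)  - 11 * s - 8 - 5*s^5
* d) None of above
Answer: b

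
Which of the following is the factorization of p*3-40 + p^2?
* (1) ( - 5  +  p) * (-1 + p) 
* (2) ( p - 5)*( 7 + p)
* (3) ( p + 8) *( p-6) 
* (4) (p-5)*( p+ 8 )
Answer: 4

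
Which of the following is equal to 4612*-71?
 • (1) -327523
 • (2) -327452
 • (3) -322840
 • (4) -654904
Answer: 2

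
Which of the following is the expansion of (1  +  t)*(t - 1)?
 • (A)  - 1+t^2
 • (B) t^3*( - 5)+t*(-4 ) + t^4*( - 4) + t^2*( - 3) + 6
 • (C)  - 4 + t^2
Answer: A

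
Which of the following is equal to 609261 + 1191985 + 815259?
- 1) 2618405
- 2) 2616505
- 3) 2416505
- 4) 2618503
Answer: 2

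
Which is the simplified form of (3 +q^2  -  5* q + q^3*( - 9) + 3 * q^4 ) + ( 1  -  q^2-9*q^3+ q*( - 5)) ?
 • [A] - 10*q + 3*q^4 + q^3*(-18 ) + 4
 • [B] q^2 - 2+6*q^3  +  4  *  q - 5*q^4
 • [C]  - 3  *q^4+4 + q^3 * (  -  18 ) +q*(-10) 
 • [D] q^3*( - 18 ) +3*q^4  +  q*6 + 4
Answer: A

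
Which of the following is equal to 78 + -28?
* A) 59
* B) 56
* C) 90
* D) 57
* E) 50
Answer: E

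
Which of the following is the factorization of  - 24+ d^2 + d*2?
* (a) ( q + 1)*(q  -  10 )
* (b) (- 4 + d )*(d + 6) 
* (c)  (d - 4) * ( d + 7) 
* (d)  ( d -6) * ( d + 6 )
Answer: b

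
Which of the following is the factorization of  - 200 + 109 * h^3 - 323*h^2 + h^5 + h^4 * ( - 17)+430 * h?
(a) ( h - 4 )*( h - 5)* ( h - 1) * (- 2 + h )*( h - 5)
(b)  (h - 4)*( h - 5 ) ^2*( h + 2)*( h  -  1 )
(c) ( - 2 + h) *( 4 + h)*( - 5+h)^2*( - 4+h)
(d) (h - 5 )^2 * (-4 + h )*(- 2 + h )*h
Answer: a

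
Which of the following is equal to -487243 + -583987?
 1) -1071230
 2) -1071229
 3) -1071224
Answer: 1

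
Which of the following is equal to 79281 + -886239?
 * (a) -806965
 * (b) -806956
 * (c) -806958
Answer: c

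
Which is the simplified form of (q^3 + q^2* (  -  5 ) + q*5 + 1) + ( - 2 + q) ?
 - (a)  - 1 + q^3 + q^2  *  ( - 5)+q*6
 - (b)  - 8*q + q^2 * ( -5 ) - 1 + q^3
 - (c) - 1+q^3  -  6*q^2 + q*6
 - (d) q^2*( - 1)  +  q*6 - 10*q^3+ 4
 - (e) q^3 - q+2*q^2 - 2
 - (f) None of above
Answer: a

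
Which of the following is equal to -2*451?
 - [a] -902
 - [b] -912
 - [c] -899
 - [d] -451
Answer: a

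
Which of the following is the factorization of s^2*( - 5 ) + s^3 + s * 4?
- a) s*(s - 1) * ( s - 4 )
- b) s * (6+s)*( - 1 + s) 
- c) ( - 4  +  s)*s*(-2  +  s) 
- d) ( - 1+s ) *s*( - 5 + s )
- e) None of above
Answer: a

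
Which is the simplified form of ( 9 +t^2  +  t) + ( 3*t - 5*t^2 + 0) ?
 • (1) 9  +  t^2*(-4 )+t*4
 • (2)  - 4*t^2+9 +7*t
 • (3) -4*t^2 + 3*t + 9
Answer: 1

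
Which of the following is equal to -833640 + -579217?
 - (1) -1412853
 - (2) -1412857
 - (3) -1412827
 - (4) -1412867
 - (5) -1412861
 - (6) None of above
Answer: 2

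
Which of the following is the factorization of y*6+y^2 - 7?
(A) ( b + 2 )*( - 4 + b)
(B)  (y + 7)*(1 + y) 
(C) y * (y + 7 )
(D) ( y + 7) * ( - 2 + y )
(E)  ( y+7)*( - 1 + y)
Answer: E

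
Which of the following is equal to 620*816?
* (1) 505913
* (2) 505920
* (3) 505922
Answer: 2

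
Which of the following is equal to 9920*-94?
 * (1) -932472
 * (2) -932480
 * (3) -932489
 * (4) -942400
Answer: 2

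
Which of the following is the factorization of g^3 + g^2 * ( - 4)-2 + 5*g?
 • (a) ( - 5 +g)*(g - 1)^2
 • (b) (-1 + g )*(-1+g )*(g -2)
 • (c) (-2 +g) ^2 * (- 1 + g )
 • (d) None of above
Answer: b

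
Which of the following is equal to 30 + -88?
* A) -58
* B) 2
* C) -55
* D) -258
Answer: A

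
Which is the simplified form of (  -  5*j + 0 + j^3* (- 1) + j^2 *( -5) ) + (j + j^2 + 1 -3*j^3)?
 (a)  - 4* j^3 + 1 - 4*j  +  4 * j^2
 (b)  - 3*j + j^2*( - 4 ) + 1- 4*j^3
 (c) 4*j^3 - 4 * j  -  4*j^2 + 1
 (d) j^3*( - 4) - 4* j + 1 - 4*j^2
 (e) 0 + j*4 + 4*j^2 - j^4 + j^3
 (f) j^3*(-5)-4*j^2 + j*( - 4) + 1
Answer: d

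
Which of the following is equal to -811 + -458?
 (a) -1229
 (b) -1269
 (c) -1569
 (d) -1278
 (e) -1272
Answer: b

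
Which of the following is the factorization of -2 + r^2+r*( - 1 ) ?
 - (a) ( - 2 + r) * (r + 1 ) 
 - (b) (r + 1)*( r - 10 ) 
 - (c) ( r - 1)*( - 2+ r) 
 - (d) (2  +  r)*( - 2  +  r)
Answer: a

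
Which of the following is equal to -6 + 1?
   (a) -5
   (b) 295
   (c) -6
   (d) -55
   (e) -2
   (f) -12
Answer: a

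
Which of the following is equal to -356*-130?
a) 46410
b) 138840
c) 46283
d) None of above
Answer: d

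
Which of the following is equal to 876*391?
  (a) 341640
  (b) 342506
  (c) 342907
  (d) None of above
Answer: d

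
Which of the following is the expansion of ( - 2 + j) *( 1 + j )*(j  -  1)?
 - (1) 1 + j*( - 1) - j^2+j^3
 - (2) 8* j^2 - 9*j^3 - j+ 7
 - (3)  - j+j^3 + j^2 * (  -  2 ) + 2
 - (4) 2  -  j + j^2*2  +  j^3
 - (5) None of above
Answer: 3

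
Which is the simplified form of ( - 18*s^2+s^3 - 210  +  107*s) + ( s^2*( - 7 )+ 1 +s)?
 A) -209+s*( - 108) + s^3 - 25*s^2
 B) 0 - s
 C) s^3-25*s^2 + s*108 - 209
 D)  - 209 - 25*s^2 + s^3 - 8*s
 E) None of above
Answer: C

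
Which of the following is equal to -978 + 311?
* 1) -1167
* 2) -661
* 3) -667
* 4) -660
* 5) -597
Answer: 3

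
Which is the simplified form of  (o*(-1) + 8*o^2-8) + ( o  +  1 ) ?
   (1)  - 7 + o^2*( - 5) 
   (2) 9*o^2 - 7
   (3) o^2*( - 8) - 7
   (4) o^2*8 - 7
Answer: 4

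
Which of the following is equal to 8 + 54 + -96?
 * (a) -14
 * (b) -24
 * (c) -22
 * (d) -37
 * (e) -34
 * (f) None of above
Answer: e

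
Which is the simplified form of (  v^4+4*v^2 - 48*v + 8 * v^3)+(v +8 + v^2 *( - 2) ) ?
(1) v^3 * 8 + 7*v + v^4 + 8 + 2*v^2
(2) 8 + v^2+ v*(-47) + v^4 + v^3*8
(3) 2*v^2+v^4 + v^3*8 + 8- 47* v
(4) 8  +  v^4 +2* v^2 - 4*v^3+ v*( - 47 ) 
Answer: 3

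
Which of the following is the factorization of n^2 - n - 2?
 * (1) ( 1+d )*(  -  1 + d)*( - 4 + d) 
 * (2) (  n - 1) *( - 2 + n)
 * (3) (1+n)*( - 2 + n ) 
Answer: 3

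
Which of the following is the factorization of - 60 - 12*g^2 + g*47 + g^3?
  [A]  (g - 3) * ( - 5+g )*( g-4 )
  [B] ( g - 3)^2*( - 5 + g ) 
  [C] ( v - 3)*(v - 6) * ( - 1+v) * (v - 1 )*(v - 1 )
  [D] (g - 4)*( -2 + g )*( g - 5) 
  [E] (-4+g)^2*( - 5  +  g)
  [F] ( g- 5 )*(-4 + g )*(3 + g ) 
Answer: A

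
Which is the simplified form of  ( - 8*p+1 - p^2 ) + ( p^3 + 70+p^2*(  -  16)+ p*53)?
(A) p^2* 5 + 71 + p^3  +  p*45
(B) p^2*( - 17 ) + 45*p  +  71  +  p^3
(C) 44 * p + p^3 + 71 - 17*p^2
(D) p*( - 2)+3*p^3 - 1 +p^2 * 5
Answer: B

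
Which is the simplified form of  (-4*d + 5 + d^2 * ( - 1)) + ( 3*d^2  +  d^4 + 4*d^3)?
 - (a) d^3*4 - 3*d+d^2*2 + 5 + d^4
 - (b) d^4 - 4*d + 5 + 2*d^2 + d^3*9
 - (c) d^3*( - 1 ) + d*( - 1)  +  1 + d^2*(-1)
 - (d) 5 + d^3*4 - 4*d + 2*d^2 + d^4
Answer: d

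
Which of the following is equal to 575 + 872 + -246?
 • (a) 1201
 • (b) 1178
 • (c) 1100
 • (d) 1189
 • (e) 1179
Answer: a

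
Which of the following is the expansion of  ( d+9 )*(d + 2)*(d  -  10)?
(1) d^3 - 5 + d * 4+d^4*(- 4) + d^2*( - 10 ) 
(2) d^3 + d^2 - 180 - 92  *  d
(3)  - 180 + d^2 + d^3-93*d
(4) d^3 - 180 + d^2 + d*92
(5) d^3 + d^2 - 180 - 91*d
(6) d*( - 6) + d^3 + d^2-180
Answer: 2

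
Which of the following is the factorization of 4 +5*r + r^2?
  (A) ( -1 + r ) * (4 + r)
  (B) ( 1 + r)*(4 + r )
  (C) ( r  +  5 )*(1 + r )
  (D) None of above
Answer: B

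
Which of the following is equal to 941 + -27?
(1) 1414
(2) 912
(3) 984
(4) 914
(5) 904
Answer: 4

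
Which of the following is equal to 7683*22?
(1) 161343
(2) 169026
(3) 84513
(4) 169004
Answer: 2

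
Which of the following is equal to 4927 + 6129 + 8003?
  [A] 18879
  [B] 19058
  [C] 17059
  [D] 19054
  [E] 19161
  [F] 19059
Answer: F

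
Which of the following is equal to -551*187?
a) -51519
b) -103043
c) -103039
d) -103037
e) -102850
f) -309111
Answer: d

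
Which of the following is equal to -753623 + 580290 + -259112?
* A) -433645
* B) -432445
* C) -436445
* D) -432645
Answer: B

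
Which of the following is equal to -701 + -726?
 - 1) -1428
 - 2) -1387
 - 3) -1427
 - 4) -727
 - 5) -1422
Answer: 3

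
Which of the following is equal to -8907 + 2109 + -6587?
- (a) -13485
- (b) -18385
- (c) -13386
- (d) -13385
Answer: d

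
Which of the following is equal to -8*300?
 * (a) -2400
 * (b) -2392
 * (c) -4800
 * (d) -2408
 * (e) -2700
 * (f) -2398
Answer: a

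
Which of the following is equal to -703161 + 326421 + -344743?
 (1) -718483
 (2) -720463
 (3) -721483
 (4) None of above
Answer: 3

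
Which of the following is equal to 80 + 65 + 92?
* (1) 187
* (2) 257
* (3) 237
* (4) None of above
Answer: 3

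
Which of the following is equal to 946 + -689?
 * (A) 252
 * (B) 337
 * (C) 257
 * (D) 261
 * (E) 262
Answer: C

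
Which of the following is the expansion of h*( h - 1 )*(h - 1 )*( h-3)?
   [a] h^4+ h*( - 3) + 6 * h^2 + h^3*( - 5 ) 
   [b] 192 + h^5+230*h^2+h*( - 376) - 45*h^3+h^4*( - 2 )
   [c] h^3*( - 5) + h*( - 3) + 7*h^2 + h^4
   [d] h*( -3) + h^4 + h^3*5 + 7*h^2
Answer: c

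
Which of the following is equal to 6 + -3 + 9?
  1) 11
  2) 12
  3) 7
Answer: 2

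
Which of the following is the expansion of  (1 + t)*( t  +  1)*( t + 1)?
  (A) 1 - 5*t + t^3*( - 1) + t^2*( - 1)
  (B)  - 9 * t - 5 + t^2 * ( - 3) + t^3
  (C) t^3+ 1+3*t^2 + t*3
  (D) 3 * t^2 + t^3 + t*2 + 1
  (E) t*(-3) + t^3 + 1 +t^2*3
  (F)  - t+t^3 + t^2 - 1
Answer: C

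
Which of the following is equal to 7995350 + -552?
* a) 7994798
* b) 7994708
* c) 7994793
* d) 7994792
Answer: a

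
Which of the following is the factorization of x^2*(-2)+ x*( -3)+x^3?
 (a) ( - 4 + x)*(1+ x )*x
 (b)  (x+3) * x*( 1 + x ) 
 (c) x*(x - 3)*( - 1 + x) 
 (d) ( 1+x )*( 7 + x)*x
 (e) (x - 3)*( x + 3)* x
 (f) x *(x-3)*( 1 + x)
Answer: f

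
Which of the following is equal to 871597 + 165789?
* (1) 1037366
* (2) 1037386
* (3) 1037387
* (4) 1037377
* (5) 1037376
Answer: 2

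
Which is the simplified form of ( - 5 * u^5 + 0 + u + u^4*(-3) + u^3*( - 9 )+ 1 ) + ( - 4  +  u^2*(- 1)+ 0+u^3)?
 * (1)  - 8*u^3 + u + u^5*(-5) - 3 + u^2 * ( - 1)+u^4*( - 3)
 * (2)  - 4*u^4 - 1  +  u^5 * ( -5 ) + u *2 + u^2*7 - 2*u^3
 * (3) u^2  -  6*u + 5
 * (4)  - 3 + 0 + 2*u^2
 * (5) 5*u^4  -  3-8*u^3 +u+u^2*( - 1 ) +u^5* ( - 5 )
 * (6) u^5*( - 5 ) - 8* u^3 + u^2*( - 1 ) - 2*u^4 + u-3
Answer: 1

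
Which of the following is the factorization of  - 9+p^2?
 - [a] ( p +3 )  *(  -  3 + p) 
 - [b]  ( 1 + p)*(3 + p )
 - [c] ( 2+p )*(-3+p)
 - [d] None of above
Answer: a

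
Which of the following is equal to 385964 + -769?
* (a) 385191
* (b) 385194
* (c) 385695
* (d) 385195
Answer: d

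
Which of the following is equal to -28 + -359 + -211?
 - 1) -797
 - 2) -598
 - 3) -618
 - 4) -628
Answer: 2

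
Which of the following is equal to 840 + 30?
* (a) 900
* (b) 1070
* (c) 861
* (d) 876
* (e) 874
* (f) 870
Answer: f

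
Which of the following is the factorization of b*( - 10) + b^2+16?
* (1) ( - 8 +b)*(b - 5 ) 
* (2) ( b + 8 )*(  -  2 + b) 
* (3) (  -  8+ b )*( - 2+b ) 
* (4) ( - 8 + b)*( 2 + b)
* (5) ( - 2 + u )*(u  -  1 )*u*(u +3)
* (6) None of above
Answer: 3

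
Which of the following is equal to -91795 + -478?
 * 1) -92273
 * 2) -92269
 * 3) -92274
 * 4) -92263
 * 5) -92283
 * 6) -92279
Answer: 1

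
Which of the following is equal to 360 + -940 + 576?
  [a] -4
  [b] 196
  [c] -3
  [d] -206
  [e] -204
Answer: a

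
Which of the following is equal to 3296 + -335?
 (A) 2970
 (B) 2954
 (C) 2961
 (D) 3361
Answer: C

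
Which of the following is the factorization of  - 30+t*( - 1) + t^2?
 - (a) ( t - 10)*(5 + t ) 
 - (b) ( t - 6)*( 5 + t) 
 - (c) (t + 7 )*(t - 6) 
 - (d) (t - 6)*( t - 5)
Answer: b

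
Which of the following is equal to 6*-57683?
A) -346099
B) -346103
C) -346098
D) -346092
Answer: C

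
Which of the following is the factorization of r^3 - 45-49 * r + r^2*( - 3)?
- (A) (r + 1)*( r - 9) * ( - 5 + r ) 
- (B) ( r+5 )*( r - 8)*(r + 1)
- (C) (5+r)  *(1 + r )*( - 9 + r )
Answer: C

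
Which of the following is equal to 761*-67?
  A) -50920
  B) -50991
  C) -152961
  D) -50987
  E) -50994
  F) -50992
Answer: D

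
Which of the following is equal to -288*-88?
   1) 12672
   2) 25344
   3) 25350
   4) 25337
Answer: 2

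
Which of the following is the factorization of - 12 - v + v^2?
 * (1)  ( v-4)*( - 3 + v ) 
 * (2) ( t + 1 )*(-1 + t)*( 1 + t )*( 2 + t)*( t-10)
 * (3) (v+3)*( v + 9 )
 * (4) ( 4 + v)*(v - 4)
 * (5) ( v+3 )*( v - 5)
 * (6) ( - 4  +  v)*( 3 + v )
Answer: 6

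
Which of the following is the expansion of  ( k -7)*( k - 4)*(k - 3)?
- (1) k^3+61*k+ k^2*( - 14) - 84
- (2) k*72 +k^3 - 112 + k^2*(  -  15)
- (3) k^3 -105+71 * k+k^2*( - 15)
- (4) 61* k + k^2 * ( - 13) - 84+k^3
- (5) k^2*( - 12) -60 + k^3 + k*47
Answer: 1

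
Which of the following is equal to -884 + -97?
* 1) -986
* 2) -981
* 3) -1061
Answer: 2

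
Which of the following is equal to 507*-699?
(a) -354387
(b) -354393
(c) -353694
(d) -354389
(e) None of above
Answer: b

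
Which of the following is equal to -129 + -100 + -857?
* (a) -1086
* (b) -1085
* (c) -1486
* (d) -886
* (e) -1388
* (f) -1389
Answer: a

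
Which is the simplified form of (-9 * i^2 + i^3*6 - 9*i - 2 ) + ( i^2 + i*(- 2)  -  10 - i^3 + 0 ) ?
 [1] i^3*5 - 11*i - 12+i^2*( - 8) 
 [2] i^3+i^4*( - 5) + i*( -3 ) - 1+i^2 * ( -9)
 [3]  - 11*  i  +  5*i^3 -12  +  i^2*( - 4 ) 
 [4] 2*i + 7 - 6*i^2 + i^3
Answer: 1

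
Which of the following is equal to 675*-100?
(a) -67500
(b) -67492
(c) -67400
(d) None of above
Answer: a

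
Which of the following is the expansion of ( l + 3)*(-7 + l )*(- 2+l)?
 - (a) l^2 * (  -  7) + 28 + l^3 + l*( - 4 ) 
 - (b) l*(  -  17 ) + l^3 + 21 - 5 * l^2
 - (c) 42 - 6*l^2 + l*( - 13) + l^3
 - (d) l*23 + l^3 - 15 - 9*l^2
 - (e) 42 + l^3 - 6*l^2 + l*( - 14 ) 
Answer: c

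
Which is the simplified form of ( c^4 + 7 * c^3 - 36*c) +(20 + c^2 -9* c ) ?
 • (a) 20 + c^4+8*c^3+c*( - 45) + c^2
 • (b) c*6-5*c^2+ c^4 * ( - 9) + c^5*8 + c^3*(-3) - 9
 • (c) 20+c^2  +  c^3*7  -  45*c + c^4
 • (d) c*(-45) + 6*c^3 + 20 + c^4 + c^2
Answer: c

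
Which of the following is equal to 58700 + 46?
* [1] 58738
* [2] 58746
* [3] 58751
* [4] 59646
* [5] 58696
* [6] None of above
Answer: 2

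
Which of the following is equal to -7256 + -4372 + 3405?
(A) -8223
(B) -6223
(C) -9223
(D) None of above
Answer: A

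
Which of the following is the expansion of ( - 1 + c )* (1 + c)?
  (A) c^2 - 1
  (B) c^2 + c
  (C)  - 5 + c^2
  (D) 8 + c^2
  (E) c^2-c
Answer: A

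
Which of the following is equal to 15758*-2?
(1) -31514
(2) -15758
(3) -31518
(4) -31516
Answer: 4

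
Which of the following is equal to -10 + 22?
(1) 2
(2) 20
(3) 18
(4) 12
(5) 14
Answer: 4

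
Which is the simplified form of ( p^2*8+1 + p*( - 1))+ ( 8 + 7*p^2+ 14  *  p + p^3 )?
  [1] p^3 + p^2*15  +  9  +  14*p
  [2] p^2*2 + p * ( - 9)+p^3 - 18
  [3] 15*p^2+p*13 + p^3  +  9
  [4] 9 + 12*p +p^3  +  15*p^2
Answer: 3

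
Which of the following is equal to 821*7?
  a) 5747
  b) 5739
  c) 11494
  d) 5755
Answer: a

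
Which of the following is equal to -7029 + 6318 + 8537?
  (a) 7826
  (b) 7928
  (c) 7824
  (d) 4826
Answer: a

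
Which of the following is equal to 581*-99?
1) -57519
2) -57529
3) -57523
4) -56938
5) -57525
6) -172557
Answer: 1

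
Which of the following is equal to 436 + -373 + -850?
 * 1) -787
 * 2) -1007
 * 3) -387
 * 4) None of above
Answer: 1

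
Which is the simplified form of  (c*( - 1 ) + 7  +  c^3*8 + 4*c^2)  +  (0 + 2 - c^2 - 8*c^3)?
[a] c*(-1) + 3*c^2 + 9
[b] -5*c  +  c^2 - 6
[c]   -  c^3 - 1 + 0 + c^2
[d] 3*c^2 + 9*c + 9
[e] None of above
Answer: a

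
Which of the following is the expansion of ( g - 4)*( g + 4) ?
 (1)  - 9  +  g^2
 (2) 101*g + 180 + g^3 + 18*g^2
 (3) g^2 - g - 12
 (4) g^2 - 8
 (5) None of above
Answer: 5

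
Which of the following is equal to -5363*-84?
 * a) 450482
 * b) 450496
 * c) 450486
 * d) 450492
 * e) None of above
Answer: d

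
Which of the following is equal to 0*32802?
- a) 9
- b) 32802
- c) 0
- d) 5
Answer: c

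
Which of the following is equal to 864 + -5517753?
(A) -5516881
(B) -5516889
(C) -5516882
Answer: B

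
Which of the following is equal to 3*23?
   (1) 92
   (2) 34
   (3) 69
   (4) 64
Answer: 3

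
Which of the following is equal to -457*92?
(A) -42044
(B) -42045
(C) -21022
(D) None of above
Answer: A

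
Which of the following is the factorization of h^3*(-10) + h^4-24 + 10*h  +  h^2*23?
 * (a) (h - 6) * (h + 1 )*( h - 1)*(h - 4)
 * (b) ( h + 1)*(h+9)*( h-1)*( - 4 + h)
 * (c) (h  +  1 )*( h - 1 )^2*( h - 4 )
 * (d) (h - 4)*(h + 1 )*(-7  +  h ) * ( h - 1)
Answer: a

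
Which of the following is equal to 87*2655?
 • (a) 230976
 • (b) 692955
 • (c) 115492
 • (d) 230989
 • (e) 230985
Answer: e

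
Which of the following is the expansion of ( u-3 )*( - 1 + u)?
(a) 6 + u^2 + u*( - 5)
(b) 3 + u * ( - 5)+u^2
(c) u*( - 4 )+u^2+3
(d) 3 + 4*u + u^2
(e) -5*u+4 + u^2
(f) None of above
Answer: c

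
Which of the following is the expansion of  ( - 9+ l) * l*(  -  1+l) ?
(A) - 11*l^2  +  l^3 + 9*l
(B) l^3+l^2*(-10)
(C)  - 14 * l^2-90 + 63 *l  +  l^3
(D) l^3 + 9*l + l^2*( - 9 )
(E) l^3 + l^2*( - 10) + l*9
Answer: E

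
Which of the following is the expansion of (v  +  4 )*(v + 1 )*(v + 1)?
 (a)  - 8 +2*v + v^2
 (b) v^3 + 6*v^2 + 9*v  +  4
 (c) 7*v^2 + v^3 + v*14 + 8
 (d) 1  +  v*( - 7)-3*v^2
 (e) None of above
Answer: b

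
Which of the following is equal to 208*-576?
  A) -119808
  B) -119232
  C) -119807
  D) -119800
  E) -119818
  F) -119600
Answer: A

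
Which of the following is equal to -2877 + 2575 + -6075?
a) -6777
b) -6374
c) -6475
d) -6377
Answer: d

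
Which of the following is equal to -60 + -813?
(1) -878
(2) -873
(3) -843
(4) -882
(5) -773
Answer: 2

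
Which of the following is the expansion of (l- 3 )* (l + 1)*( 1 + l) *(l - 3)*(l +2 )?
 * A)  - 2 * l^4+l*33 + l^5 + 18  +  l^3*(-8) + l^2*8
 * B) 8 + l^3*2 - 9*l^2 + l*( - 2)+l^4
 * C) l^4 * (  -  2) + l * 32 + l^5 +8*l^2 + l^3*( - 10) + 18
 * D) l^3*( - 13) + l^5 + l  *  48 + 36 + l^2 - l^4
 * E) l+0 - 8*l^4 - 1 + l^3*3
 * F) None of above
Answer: F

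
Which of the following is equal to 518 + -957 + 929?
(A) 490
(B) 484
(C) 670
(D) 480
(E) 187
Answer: A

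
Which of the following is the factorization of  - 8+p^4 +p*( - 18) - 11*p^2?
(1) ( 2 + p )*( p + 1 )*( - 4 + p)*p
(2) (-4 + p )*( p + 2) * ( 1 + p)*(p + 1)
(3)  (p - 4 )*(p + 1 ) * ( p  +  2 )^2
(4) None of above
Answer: 2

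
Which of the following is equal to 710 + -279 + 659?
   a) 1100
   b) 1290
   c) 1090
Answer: c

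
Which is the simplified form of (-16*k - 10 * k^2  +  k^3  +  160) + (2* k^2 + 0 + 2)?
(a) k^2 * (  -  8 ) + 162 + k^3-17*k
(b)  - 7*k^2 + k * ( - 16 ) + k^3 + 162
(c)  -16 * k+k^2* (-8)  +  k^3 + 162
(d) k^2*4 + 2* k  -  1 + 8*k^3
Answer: c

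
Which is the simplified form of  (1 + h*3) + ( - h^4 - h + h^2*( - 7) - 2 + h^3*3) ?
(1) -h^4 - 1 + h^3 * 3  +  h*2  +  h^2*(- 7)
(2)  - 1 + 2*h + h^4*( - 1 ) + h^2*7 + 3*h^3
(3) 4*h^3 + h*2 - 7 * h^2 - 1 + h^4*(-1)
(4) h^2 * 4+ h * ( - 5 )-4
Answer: 1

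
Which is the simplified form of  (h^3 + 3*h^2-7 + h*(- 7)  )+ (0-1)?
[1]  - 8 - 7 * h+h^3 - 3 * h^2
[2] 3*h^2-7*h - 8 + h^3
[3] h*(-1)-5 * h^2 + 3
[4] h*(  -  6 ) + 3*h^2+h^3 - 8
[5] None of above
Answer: 2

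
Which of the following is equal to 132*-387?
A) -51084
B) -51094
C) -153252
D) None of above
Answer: A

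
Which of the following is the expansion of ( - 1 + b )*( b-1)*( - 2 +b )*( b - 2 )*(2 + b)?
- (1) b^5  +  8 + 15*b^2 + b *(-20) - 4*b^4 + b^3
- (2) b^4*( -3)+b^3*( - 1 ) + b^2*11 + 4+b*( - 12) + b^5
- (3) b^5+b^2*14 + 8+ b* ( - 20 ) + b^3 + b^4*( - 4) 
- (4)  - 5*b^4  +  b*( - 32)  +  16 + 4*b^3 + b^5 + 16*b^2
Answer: 3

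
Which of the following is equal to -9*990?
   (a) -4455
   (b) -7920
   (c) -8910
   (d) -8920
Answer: c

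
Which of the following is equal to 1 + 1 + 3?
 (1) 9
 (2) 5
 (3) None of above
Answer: 2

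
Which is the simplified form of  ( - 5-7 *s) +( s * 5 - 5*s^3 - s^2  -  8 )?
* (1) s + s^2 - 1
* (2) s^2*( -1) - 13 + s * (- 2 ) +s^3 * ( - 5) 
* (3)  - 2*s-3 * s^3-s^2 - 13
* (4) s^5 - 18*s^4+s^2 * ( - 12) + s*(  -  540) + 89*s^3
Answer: 2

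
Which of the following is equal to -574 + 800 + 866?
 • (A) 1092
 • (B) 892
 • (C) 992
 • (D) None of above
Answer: A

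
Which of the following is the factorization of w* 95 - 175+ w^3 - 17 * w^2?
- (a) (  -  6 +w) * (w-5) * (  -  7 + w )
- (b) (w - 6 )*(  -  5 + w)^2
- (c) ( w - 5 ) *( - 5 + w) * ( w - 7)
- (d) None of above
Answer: c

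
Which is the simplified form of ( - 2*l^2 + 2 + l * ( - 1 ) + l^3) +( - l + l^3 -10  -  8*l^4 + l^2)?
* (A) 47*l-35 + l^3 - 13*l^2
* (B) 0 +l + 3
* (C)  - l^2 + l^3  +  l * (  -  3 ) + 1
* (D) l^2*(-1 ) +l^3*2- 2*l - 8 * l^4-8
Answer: D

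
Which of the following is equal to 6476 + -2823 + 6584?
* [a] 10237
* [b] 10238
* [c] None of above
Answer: a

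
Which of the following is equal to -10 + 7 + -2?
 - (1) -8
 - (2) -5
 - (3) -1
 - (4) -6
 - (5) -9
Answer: 2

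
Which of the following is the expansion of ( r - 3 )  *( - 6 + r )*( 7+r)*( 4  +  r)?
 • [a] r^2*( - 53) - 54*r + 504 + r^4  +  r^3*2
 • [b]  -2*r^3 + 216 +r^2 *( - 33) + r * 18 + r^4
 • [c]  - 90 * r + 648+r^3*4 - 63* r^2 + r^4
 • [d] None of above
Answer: a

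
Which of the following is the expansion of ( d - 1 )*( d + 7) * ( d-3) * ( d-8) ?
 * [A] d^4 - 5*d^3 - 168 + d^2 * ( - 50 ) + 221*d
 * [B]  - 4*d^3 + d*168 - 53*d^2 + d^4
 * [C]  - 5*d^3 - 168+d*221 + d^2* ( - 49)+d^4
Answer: C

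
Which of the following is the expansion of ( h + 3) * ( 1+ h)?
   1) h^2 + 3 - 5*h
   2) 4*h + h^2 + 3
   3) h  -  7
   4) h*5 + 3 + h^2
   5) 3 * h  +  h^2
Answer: 2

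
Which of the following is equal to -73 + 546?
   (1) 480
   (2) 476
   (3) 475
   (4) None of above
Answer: 4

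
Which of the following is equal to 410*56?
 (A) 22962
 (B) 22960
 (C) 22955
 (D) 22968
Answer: B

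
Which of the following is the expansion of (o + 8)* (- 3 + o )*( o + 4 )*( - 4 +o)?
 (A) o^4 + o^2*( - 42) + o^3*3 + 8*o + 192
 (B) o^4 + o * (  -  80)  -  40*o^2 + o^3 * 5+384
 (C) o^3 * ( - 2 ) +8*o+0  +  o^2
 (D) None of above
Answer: B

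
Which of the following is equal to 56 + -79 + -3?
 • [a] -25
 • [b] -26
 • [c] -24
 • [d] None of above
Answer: b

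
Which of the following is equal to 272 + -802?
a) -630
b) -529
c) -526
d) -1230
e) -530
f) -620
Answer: e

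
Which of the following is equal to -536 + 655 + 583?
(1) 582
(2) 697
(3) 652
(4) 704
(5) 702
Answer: 5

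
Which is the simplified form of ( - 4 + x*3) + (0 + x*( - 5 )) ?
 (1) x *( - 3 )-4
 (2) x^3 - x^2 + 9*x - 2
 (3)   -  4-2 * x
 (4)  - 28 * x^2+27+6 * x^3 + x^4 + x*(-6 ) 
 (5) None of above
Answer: 3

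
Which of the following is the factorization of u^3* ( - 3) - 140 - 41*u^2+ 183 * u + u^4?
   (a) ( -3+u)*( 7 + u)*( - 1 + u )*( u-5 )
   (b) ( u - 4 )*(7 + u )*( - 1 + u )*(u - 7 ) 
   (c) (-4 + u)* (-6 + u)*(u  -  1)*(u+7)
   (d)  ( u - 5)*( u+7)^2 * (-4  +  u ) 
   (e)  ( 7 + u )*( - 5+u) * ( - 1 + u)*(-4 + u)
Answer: e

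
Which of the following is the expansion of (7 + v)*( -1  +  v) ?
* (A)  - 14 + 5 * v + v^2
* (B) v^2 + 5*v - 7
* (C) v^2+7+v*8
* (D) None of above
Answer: D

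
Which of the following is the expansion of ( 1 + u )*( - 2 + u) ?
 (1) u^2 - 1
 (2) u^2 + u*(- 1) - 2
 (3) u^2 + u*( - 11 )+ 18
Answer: 2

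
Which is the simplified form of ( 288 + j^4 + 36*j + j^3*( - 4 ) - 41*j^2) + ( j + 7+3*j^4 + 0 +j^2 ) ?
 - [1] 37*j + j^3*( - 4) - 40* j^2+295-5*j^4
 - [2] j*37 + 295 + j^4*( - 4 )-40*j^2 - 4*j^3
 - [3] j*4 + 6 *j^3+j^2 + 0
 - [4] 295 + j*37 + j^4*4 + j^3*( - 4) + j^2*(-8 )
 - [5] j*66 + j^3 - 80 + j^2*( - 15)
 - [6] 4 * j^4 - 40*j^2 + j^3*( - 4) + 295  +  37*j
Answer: 6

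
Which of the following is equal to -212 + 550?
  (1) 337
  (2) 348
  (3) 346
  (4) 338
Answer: 4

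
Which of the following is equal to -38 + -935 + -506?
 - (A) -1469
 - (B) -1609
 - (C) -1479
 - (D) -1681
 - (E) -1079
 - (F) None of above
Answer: C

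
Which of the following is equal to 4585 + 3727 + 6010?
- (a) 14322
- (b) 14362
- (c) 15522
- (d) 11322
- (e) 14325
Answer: a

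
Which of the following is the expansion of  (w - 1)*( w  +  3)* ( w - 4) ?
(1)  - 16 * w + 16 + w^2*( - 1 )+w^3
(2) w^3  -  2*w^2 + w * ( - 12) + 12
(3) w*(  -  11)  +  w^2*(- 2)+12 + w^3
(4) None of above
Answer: 3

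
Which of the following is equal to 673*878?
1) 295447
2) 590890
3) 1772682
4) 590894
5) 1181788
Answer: 4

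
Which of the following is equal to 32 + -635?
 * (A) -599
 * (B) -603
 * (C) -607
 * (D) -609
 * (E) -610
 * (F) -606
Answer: B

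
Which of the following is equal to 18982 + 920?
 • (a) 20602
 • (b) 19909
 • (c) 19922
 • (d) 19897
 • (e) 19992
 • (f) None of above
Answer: f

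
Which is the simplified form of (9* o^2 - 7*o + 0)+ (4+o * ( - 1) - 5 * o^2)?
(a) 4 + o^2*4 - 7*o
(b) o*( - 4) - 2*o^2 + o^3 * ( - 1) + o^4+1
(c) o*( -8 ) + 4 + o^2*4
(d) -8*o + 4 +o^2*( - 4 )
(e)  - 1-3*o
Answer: c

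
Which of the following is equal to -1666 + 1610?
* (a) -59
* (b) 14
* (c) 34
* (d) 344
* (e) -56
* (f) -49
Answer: e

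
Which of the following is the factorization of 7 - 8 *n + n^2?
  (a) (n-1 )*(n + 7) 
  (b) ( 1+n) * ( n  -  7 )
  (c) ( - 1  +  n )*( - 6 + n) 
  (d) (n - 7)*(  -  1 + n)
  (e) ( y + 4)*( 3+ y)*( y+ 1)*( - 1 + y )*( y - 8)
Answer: d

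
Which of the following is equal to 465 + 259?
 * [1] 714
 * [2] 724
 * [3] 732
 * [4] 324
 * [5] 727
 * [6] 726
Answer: 2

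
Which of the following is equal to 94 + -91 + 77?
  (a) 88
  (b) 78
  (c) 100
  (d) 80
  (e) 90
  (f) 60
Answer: d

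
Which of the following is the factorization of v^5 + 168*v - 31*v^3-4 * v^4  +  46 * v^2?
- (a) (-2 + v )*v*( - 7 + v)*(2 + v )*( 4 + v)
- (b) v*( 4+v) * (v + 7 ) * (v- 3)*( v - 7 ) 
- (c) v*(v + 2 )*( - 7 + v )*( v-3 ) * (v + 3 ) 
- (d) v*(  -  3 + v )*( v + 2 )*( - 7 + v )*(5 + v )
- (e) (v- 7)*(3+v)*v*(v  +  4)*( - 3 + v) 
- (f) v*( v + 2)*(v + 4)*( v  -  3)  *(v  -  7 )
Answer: f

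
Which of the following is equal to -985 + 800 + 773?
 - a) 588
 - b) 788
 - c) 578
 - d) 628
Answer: a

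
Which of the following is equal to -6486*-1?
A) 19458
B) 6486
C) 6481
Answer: B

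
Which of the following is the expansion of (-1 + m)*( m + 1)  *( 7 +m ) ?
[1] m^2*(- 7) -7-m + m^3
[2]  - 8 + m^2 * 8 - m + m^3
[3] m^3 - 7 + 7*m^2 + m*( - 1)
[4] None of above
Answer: 3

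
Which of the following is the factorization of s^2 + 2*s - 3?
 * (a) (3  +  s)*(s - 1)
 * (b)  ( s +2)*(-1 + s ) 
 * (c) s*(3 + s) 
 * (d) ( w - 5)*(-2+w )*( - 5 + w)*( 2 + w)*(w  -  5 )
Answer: a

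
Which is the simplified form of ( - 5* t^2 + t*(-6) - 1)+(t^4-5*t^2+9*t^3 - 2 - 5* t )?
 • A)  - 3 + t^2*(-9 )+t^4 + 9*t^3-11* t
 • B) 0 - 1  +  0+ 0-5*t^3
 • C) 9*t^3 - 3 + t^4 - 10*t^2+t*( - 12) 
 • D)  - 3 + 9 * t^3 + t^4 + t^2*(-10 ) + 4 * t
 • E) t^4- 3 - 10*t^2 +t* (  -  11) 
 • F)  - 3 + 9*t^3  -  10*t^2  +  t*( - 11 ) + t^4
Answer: F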